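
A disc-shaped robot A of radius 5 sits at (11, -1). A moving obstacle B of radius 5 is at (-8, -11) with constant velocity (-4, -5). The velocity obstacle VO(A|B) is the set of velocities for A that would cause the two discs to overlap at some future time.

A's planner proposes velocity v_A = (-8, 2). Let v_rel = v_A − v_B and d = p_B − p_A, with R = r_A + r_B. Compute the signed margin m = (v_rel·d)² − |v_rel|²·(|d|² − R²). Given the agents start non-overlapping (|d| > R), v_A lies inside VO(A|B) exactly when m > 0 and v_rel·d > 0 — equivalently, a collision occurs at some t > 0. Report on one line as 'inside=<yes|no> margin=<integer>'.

d = (-19, -10),  |d|² = 461;  R = 5+5 = 10,  c = 461−10² = 361
v_rel = (-4, 7),  |v_rel|² = 65;  v_rel·d = (-4)·(-19) + (7)·(-10) = 6
65·t² − 12·t + 361 = 0  ⇒  m = 6² − 65·361 = -23429
m = -23429 < 0,  v_rel·d = 6 > 0  ⇒  outside

inside=no margin=-23429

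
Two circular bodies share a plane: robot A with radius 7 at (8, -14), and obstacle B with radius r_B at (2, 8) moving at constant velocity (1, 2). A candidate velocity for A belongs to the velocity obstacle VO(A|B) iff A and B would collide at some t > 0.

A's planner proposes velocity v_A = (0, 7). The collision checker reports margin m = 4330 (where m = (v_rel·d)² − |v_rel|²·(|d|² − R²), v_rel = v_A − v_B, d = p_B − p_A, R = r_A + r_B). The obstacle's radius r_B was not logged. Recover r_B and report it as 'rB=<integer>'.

m = 4330
d = (-6, 22);  v_rel = (-1, 5),  |v_rel|² = 26
v_rel×d = (-1)·(22) − (5)·(-6) = 8
since m = R²·26 − 8²:  R² = (64 + 4330) / 26 = 169
R = √169 = 13  ⇒  r_B = 13 − 7 = 6

rB=6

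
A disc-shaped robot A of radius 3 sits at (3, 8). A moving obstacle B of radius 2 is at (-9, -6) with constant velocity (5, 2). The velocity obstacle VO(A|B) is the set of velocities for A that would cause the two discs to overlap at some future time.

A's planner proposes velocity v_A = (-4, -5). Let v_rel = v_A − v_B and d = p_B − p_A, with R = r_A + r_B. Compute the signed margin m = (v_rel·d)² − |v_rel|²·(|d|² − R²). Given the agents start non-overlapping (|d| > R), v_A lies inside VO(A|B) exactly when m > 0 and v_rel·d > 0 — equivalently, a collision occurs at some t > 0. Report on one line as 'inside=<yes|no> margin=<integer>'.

d = (-12, -14),  |d|² = 340;  R = 3+2 = 5,  c = 340−5² = 315
v_rel = (-9, -7),  |v_rel|² = 130;  v_rel·d = (-9)·(-12) + (-7)·(-14) = 206
130·t² − 412·t + 315 = 0  ⇒  m = 206² − 130·315 = 1486
m = 1486 > 0,  v_rel·d = 206 > 0  ⇒  inside

inside=yes margin=1486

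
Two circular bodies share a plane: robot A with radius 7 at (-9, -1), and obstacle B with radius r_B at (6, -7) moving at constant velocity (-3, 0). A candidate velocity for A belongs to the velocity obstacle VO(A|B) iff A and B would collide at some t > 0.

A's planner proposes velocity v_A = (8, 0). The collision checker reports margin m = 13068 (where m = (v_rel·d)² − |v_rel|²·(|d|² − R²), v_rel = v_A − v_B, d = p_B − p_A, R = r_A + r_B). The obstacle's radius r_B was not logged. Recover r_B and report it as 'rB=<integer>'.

m = 13068
d = (15, -6);  v_rel = (11, 0),  |v_rel|² = 121
v_rel×d = (11)·(-6) − (0)·(15) = -66
since m = R²·121 − (-66)²:  R² = (4356 + 13068) / 121 = 144
R = √144 = 12  ⇒  r_B = 12 − 7 = 5

rB=5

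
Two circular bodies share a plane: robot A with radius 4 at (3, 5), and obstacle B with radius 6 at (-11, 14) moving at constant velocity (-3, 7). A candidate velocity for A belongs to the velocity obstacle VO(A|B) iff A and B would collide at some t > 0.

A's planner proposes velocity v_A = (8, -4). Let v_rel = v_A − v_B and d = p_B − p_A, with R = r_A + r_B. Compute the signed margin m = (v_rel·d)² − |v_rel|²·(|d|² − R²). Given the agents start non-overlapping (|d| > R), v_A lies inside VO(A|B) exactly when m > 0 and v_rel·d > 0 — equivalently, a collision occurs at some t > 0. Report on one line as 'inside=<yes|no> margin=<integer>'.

d = (-14, 9),  |d|² = 277;  R = 4+6 = 10,  c = 277−10² = 177
v_rel = (11, -11),  |v_rel|² = 242;  v_rel·d = (11)·(-14) + (-11)·(9) = -253
242·t² + 506·t + 177 = 0  ⇒  m = (-253)² − 242·177 = 21175
m = 21175 > 0,  v_rel·d = -253 < 0  ⇒  outside

inside=no margin=21175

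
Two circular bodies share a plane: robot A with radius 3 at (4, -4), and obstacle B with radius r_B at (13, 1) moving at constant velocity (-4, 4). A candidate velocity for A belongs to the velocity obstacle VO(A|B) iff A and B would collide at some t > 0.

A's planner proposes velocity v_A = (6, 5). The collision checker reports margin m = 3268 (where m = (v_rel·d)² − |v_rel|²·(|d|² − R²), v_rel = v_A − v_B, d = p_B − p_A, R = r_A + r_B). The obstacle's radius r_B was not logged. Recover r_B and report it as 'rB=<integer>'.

m = 3268
d = (9, 5);  v_rel = (10, 1),  |v_rel|² = 101
v_rel×d = (10)·(5) − (1)·(9) = 41
since m = R²·101 − 41²:  R² = (1681 + 3268) / 101 = 49
R = √49 = 7  ⇒  r_B = 7 − 3 = 4

rB=4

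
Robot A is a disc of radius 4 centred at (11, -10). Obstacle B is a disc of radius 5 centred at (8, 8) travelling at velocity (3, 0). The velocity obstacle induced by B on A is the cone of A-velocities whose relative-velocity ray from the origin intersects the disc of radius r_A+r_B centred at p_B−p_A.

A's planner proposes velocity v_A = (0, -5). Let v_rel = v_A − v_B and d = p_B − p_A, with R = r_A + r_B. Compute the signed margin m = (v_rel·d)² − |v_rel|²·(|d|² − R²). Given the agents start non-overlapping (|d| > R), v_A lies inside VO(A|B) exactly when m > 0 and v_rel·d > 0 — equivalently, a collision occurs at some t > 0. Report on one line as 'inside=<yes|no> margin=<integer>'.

d = (-3, 18),  |d|² = 333;  R = 4+5 = 9,  c = 333−9² = 252
v_rel = (-3, -5),  |v_rel|² = 34;  v_rel·d = (-3)·(-3) + (-5)·(18) = -81
34·t² + 162·t + 252 = 0  ⇒  m = (-81)² − 34·252 = -2007
m = -2007 < 0,  v_rel·d = -81 < 0  ⇒  outside

inside=no margin=-2007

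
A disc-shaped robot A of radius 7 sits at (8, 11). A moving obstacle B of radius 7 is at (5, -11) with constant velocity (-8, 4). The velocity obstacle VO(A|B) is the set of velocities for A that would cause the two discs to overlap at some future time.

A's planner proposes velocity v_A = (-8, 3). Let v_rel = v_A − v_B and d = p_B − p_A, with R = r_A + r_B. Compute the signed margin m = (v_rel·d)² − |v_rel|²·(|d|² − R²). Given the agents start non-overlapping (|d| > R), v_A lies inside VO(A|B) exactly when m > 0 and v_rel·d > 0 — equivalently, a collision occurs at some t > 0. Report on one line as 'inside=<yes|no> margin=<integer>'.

d = (-3, -22),  |d|² = 493;  R = 7+7 = 14,  c = 493−14² = 297
v_rel = (0, -1),  |v_rel|² = 1;  v_rel·d = (0)·(-3) + (-1)·(-22) = 22
1·t² − 44·t + 297 = 0  ⇒  m = 22² − 1·297 = 187
m = 187 > 0,  v_rel·d = 22 > 0  ⇒  inside

inside=yes margin=187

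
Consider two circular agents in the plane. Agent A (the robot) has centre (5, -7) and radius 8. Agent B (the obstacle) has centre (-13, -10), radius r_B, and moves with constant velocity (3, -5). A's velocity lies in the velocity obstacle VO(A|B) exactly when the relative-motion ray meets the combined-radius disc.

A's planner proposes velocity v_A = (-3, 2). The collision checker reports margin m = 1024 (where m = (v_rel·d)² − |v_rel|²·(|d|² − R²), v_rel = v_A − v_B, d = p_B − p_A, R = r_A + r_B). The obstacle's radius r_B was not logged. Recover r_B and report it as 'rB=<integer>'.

m = 1024
d = (-18, -3);  v_rel = (-6, 7),  |v_rel|² = 85
v_rel×d = (-6)·(-3) − (7)·(-18) = 144
since m = R²·85 − 144²:  R² = (20736 + 1024) / 85 = 256
R = √256 = 16  ⇒  r_B = 16 − 8 = 8

rB=8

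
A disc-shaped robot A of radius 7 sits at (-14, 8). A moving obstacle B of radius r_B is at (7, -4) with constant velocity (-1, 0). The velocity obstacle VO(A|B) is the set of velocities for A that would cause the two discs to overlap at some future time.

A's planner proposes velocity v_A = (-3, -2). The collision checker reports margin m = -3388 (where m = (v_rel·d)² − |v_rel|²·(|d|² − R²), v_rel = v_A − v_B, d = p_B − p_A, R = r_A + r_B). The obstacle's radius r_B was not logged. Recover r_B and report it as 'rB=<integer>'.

m = -3388
d = (21, -12);  v_rel = (-2, -2),  |v_rel|² = 8
v_rel×d = (-2)·(-12) − (-2)·(21) = 66
since m = R²·8 − 66²:  R² = (4356 + -3388) / 8 = 121
R = √121 = 11  ⇒  r_B = 11 − 7 = 4

rB=4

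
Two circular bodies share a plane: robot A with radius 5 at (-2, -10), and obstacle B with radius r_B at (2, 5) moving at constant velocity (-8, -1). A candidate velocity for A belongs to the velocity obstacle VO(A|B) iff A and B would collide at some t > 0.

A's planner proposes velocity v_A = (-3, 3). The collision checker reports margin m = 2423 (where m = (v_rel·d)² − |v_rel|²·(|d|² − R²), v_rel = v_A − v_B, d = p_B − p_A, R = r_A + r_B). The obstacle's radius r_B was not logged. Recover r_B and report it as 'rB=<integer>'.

m = 2423
d = (4, 15);  v_rel = (5, 4),  |v_rel|² = 41
v_rel×d = (5)·(15) − (4)·(4) = 59
since m = R²·41 − 59²:  R² = (3481 + 2423) / 41 = 144
R = √144 = 12  ⇒  r_B = 12 − 5 = 7

rB=7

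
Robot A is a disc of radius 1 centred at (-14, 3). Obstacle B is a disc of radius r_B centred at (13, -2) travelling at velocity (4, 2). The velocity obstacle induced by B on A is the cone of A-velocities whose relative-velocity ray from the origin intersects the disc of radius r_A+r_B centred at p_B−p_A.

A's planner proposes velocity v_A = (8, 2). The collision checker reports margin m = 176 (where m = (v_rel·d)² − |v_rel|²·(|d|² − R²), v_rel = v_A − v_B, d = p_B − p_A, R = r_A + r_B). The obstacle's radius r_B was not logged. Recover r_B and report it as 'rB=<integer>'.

m = 176
d = (27, -5);  v_rel = (4, 0),  |v_rel|² = 16
v_rel×d = (4)·(-5) − (0)·(27) = -20
since m = R²·16 − (-20)²:  R² = (400 + 176) / 16 = 36
R = √36 = 6  ⇒  r_B = 6 − 1 = 5

rB=5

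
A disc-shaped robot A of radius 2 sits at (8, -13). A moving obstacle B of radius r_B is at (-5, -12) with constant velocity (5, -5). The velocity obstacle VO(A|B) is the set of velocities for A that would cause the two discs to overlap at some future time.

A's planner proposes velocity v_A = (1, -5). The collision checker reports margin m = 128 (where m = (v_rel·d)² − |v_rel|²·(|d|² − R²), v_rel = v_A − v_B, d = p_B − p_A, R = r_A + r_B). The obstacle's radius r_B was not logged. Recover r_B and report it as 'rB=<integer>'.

m = 128
d = (-13, 1);  v_rel = (-4, 0),  |v_rel|² = 16
v_rel×d = (-4)·(1) − (0)·(-13) = -4
since m = R²·16 − (-4)²:  R² = (16 + 128) / 16 = 9
R = √9 = 3  ⇒  r_B = 3 − 2 = 1

rB=1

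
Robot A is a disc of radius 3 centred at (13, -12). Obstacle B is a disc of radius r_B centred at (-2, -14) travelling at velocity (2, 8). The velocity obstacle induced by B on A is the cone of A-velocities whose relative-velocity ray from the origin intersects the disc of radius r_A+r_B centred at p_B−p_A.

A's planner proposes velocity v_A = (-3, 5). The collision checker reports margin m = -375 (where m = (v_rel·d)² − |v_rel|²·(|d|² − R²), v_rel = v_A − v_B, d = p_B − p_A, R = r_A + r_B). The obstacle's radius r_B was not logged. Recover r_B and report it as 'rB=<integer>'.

m = -375
d = (-15, -2);  v_rel = (-5, -3),  |v_rel|² = 34
v_rel×d = (-5)·(-2) − (-3)·(-15) = -35
since m = R²·34 − (-35)²:  R² = (1225 + -375) / 34 = 25
R = √25 = 5  ⇒  r_B = 5 − 3 = 2

rB=2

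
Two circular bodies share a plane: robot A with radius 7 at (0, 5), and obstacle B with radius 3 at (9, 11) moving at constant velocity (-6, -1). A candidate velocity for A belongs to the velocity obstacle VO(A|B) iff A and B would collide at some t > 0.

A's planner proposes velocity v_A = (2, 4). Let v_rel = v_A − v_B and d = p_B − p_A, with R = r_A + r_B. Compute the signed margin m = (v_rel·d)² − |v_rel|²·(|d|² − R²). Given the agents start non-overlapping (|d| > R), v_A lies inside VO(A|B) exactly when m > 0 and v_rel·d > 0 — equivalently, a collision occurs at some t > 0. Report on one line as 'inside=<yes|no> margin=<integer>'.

d = (9, 6),  |d|² = 117;  R = 7+3 = 10,  c = 117−10² = 17
v_rel = (8, 5),  |v_rel|² = 89;  v_rel·d = (8)·(9) + (5)·(6) = 102
89·t² − 204·t + 17 = 0  ⇒  m = 102² − 89·17 = 8891
m = 8891 > 0,  v_rel·d = 102 > 0  ⇒  inside

inside=yes margin=8891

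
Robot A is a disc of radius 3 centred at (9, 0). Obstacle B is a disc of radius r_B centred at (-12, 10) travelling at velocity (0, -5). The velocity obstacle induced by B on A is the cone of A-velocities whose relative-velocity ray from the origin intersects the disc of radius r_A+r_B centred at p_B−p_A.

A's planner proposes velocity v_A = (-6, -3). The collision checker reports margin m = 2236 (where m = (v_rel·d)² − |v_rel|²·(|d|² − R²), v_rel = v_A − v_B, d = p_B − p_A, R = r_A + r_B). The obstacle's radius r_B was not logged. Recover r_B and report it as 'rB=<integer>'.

m = 2236
d = (-21, 10);  v_rel = (-6, 2),  |v_rel|² = 40
v_rel×d = (-6)·(10) − (2)·(-21) = -18
since m = R²·40 − (-18)²:  R² = (324 + 2236) / 40 = 64
R = √64 = 8  ⇒  r_B = 8 − 3 = 5

rB=5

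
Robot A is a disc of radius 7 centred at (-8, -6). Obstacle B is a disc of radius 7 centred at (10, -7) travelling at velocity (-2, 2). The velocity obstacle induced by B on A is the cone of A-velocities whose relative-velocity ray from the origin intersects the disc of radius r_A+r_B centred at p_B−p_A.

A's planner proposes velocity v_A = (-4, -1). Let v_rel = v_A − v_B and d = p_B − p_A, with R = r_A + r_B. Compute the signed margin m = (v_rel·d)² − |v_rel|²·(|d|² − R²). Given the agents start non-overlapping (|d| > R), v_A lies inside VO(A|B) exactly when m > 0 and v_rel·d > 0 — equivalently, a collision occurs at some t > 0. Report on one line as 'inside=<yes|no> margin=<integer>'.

d = (18, -1),  |d|² = 325;  R = 7+7 = 14,  c = 325−14² = 129
v_rel = (-2, -3),  |v_rel|² = 13;  v_rel·d = (-2)·(18) + (-3)·(-1) = -33
13·t² + 66·t + 129 = 0  ⇒  m = (-33)² − 13·129 = -588
m = -588 < 0,  v_rel·d = -33 < 0  ⇒  outside

inside=no margin=-588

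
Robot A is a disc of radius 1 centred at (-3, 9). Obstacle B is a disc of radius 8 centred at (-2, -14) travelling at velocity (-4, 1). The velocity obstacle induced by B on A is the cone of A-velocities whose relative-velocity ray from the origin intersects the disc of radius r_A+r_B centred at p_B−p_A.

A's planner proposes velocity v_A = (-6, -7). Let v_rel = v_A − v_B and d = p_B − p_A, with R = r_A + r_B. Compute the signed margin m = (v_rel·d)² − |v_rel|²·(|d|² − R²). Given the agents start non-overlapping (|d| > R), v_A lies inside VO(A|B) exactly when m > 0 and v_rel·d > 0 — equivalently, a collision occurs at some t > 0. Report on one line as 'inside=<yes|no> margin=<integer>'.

d = (1, -23),  |d|² = 530;  R = 1+8 = 9,  c = 530−9² = 449
v_rel = (-2, -8),  |v_rel|² = 68;  v_rel·d = (-2)·(1) + (-8)·(-23) = 182
68·t² − 364·t + 449 = 0  ⇒  m = 182² − 68·449 = 2592
m = 2592 > 0,  v_rel·d = 182 > 0  ⇒  inside

inside=yes margin=2592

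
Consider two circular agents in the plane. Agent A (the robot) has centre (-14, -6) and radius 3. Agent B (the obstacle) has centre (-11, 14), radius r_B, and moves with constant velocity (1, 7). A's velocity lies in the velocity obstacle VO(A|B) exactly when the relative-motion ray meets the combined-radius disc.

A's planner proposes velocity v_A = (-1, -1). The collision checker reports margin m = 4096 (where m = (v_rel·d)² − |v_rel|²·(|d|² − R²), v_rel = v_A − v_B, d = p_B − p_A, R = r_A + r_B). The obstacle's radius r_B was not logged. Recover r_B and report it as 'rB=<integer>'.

m = 4096
d = (3, 20);  v_rel = (-2, -8),  |v_rel|² = 68
v_rel×d = (-2)·(20) − (-8)·(3) = -16
since m = R²·68 − (-16)²:  R² = (256 + 4096) / 68 = 64
R = √64 = 8  ⇒  r_B = 8 − 3 = 5

rB=5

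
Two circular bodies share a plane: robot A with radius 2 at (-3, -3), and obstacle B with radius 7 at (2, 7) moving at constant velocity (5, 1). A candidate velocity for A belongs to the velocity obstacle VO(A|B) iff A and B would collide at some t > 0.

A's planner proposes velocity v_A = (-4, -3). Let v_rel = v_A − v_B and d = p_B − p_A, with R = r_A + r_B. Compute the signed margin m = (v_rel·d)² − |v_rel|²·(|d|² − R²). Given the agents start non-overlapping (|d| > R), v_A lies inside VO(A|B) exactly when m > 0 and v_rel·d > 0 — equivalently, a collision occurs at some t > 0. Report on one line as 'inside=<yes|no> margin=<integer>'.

d = (5, 10),  |d|² = 125;  R = 2+7 = 9,  c = 125−9² = 44
v_rel = (-9, -4),  |v_rel|² = 97;  v_rel·d = (-9)·(5) + (-4)·(10) = -85
97·t² + 170·t + 44 = 0  ⇒  m = (-85)² − 97·44 = 2957
m = 2957 > 0,  v_rel·d = -85 < 0  ⇒  outside

inside=no margin=2957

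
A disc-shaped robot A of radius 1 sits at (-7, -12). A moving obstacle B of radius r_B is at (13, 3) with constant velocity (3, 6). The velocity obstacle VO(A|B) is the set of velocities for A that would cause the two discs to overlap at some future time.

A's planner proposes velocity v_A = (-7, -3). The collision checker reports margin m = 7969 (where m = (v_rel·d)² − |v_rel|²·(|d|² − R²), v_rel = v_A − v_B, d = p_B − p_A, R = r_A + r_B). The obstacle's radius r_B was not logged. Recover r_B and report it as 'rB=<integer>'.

m = 7969
d = (20, 15);  v_rel = (-10, -9),  |v_rel|² = 181
v_rel×d = (-10)·(15) − (-9)·(20) = 30
since m = R²·181 − 30²:  R² = (900 + 7969) / 181 = 49
R = √49 = 7  ⇒  r_B = 7 − 1 = 6

rB=6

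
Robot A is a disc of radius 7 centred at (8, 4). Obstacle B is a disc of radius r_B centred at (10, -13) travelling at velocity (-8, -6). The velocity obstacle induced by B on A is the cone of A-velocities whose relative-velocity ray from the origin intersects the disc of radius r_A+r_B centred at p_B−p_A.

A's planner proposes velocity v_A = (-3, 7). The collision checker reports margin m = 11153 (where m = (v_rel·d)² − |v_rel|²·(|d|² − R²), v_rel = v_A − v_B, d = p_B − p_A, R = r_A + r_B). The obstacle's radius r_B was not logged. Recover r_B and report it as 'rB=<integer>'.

m = 11153
d = (2, -17);  v_rel = (5, 13),  |v_rel|² = 194
v_rel×d = (5)·(-17) − (13)·(2) = -111
since m = R²·194 − (-111)²:  R² = (12321 + 11153) / 194 = 121
R = √121 = 11  ⇒  r_B = 11 − 7 = 4

rB=4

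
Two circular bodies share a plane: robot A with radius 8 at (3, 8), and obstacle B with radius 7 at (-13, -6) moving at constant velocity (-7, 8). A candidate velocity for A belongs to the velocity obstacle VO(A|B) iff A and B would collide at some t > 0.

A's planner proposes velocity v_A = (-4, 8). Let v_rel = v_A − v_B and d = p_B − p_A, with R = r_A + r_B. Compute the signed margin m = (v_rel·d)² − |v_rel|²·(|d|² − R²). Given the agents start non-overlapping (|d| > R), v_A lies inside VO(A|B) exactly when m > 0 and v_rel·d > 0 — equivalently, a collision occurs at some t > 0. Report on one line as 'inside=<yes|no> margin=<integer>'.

d = (-16, -14),  |d|² = 452;  R = 8+7 = 15,  c = 452−15² = 227
v_rel = (3, 0),  |v_rel|² = 9;  v_rel·d = (3)·(-16) + (0)·(-14) = -48
9·t² + 96·t + 227 = 0  ⇒  m = (-48)² − 9·227 = 261
m = 261 > 0,  v_rel·d = -48 < 0  ⇒  outside

inside=no margin=261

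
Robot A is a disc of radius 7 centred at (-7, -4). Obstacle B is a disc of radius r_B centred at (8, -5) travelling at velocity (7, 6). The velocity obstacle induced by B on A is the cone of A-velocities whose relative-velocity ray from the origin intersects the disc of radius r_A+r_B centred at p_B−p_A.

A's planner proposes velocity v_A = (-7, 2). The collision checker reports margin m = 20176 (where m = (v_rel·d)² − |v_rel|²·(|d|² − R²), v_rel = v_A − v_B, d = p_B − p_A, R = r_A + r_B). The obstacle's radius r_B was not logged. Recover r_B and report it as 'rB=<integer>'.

m = 20176
d = (15, -1);  v_rel = (-14, -4),  |v_rel|² = 212
v_rel×d = (-14)·(-1) − (-4)·(15) = 74
since m = R²·212 − 74²:  R² = (5476 + 20176) / 212 = 121
R = √121 = 11  ⇒  r_B = 11 − 7 = 4

rB=4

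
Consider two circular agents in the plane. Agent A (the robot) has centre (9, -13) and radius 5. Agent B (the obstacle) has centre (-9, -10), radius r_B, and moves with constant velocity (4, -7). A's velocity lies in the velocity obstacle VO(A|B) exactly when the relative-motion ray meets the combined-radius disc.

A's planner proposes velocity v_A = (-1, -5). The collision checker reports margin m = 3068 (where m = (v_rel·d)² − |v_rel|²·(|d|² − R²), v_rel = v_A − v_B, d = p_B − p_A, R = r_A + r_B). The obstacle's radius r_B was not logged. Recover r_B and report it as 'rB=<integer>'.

m = 3068
d = (-18, 3);  v_rel = (-5, 2),  |v_rel|² = 29
v_rel×d = (-5)·(3) − (2)·(-18) = 21
since m = R²·29 − 21²:  R² = (441 + 3068) / 29 = 121
R = √121 = 11  ⇒  r_B = 11 − 5 = 6

rB=6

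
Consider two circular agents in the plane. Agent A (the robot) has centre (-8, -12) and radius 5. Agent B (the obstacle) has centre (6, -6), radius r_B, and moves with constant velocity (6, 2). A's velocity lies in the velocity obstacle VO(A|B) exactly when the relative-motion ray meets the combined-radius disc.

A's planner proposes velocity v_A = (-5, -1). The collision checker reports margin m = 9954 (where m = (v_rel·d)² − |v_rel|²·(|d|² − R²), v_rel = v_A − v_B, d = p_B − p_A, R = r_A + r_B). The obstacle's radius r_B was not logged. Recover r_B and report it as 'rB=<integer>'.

m = 9954
d = (14, 6);  v_rel = (-11, -3),  |v_rel|² = 130
v_rel×d = (-11)·(6) − (-3)·(14) = -24
since m = R²·130 − (-24)²:  R² = (576 + 9954) / 130 = 81
R = √81 = 9  ⇒  r_B = 9 − 5 = 4

rB=4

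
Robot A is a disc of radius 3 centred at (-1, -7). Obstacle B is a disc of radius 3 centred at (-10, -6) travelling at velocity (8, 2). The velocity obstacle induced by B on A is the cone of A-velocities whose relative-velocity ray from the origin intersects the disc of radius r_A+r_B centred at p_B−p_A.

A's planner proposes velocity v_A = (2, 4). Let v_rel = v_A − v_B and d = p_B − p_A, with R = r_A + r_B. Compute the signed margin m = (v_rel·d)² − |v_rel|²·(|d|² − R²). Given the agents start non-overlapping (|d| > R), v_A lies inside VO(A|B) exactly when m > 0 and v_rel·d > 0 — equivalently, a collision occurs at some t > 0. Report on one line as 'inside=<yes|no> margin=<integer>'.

d = (-9, 1),  |d|² = 82;  R = 3+3 = 6,  c = 82−6² = 46
v_rel = (-6, 2),  |v_rel|² = 40;  v_rel·d = (-6)·(-9) + (2)·(1) = 56
40·t² − 112·t + 46 = 0  ⇒  m = 56² − 40·46 = 1296
m = 1296 > 0,  v_rel·d = 56 > 0  ⇒  inside

inside=yes margin=1296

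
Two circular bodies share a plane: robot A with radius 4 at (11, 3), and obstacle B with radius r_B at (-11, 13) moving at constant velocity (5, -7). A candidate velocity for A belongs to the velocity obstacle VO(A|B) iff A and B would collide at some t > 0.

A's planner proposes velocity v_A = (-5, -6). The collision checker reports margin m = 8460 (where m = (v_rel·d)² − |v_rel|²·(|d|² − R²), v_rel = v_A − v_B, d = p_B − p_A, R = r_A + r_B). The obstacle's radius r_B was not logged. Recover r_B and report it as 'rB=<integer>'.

m = 8460
d = (-22, 10);  v_rel = (-10, 1),  |v_rel|² = 101
v_rel×d = (-10)·(10) − (1)·(-22) = -78
since m = R²·101 − (-78)²:  R² = (6084 + 8460) / 101 = 144
R = √144 = 12  ⇒  r_B = 12 − 4 = 8

rB=8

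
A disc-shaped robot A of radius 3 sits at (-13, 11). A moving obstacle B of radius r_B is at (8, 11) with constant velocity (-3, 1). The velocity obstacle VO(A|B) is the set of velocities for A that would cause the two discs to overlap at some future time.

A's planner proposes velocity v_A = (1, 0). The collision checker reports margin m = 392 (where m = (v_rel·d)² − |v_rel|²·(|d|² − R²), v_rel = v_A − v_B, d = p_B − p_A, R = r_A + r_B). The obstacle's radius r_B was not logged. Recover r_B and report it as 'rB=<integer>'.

m = 392
d = (21, 0);  v_rel = (4, -1),  |v_rel|² = 17
v_rel×d = (4)·(0) − (-1)·(21) = 21
since m = R²·17 − 21²:  R² = (441 + 392) / 17 = 49
R = √49 = 7  ⇒  r_B = 7 − 3 = 4

rB=4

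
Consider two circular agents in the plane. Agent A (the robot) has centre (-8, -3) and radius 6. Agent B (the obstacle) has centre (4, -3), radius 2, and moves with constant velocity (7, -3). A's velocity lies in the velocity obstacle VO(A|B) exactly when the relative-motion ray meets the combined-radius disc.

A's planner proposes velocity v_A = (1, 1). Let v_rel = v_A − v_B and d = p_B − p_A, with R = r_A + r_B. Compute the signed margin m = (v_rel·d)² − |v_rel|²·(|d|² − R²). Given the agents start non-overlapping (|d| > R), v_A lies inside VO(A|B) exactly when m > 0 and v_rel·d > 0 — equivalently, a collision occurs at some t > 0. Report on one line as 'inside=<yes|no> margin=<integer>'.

d = (12, 0),  |d|² = 144;  R = 6+2 = 8,  c = 144−8² = 80
v_rel = (-6, 4),  |v_rel|² = 52;  v_rel·d = (-6)·(12) + (4)·(0) = -72
52·t² + 144·t + 80 = 0  ⇒  m = (-72)² − 52·80 = 1024
m = 1024 > 0,  v_rel·d = -72 < 0  ⇒  outside

inside=no margin=1024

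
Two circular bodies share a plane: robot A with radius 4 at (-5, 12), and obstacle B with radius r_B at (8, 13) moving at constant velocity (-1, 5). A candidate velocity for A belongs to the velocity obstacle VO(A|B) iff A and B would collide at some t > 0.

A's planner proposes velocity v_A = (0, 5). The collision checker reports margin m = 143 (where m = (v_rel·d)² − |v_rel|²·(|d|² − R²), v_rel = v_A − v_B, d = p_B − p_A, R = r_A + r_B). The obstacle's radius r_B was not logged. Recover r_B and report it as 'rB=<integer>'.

m = 143
d = (13, 1);  v_rel = (1, 0),  |v_rel|² = 1
v_rel×d = (1)·(1) − (0)·(13) = 1
since m = R²·1 − 1²:  R² = (1 + 143) / 1 = 144
R = √144 = 12  ⇒  r_B = 12 − 4 = 8

rB=8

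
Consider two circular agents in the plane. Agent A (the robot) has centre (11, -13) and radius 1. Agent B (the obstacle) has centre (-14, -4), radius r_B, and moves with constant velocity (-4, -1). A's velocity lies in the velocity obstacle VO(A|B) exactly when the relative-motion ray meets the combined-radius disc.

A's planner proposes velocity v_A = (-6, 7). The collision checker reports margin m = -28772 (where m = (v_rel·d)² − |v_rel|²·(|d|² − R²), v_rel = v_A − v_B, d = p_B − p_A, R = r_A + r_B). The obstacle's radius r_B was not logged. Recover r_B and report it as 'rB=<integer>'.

m = -28772
d = (-25, 9);  v_rel = (-2, 8),  |v_rel|² = 68
v_rel×d = (-2)·(9) − (8)·(-25) = 182
since m = R²·68 − 182²:  R² = (33124 + -28772) / 68 = 64
R = √64 = 8  ⇒  r_B = 8 − 1 = 7

rB=7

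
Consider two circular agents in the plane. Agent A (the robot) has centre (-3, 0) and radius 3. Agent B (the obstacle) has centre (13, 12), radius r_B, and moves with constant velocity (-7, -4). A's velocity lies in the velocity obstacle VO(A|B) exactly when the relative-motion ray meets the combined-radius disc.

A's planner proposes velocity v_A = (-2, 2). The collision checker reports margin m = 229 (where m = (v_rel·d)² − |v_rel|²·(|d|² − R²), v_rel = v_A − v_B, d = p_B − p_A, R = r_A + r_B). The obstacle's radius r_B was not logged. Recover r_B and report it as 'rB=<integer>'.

m = 229
d = (16, 12);  v_rel = (5, 6),  |v_rel|² = 61
v_rel×d = (5)·(12) − (6)·(16) = -36
since m = R²·61 − (-36)²:  R² = (1296 + 229) / 61 = 25
R = √25 = 5  ⇒  r_B = 5 − 3 = 2

rB=2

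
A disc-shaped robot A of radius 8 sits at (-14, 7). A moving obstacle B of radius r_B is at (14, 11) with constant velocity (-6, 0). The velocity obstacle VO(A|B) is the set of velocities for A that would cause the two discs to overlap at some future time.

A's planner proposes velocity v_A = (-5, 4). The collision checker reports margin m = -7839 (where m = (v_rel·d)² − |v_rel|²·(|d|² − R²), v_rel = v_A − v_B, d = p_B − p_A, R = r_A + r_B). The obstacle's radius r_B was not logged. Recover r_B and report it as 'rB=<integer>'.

m = -7839
d = (28, 4);  v_rel = (1, 4),  |v_rel|² = 17
v_rel×d = (1)·(4) − (4)·(28) = -108
since m = R²·17 − (-108)²:  R² = (11664 + -7839) / 17 = 225
R = √225 = 15  ⇒  r_B = 15 − 8 = 7

rB=7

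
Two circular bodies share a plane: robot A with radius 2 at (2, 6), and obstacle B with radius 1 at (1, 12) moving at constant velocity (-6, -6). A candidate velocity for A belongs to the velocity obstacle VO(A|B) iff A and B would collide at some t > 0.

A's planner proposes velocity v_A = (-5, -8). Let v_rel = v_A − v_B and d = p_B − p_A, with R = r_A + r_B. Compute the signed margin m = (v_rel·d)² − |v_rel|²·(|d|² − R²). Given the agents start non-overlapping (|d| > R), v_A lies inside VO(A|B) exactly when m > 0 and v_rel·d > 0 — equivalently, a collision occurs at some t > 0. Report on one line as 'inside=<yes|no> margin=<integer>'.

d = (-1, 6),  |d|² = 37;  R = 2+1 = 3,  c = 37−3² = 28
v_rel = (1, -2),  |v_rel|² = 5;  v_rel·d = (1)·(-1) + (-2)·(6) = -13
5·t² + 26·t + 28 = 0  ⇒  m = (-13)² − 5·28 = 29
m = 29 > 0,  v_rel·d = -13 < 0  ⇒  outside

inside=no margin=29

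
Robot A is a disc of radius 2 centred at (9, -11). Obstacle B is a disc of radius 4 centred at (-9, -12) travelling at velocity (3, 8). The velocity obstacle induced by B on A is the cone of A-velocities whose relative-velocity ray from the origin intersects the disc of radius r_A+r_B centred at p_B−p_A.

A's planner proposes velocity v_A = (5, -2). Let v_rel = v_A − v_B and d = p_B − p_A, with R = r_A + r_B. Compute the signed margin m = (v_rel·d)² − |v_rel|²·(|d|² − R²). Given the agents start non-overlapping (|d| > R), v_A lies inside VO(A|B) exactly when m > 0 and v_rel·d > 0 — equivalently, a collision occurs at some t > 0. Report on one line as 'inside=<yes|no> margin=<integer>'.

d = (-18, -1),  |d|² = 325;  R = 2+4 = 6,  c = 325−6² = 289
v_rel = (2, -10),  |v_rel|² = 104;  v_rel·d = (2)·(-18) + (-10)·(-1) = -26
104·t² + 52·t + 289 = 0  ⇒  m = (-26)² − 104·289 = -29380
m = -29380 < 0,  v_rel·d = -26 < 0  ⇒  outside

inside=no margin=-29380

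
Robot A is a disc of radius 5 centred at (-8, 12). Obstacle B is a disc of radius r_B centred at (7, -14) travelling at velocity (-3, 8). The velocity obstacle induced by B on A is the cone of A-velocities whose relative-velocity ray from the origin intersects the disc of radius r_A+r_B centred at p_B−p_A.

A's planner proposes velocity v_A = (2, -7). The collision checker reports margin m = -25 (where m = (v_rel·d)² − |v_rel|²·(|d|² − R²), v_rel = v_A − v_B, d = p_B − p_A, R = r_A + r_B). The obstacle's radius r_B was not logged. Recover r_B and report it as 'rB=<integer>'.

m = -25
d = (15, -26);  v_rel = (5, -15),  |v_rel|² = 250
v_rel×d = (5)·(-26) − (-15)·(15) = 95
since m = R²·250 − 95²:  R² = (9025 + -25) / 250 = 36
R = √36 = 6  ⇒  r_B = 6 − 5 = 1

rB=1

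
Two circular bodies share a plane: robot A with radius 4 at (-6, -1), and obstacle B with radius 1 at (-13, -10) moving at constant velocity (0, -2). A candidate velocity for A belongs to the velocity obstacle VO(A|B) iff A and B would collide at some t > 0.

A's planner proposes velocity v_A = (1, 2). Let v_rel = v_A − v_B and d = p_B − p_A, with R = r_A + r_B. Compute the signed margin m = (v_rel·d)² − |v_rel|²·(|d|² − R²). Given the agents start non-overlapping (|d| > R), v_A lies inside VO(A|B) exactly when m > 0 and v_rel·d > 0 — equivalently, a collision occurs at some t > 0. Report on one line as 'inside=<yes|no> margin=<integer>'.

d = (-7, -9),  |d|² = 130;  R = 4+1 = 5,  c = 130−5² = 105
v_rel = (1, 4),  |v_rel|² = 17;  v_rel·d = (1)·(-7) + (4)·(-9) = -43
17·t² + 86·t + 105 = 0  ⇒  m = (-43)² − 17·105 = 64
m = 64 > 0,  v_rel·d = -43 < 0  ⇒  outside

inside=no margin=64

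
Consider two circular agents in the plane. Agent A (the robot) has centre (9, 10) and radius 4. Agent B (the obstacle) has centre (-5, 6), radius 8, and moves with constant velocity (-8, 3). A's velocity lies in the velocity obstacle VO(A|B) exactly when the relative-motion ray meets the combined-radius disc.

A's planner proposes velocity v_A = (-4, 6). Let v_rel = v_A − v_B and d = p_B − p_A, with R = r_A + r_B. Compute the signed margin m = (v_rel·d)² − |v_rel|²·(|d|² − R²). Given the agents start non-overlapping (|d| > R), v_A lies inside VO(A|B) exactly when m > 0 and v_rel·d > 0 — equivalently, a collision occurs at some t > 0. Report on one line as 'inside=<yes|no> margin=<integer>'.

d = (-14, -4),  |d|² = 212;  R = 4+8 = 12,  c = 212−12² = 68
v_rel = (4, 3),  |v_rel|² = 25;  v_rel·d = (4)·(-14) + (3)·(-4) = -68
25·t² + 136·t + 68 = 0  ⇒  m = (-68)² − 25·68 = 2924
m = 2924 > 0,  v_rel·d = -68 < 0  ⇒  outside

inside=no margin=2924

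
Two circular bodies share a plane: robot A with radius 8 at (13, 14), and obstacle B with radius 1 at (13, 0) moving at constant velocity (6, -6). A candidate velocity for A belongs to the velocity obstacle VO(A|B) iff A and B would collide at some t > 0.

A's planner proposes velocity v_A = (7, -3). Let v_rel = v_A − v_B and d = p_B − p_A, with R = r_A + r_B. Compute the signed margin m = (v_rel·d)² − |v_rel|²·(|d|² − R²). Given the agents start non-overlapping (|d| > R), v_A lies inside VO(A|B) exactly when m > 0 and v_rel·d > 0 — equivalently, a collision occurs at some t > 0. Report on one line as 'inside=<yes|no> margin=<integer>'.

d = (0, -14),  |d|² = 196;  R = 8+1 = 9,  c = 196−9² = 115
v_rel = (1, 3),  |v_rel|² = 10;  v_rel·d = (1)·(0) + (3)·(-14) = -42
10·t² + 84·t + 115 = 0  ⇒  m = (-42)² − 10·115 = 614
m = 614 > 0,  v_rel·d = -42 < 0  ⇒  outside

inside=no margin=614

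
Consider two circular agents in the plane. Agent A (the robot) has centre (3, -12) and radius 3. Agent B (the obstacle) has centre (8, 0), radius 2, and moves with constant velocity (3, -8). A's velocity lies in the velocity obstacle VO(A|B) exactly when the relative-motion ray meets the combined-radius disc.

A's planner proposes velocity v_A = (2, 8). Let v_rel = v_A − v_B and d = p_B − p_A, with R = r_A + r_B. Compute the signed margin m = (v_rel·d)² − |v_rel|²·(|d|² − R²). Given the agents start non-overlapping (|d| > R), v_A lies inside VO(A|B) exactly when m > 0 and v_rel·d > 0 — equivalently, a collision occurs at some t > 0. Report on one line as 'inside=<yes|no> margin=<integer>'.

d = (5, 12),  |d|² = 169;  R = 3+2 = 5,  c = 169−5² = 144
v_rel = (-1, 16),  |v_rel|² = 257;  v_rel·d = (-1)·(5) + (16)·(12) = 187
257·t² − 374·t + 144 = 0  ⇒  m = 187² − 257·144 = -2039
m = -2039 < 0,  v_rel·d = 187 > 0  ⇒  outside

inside=no margin=-2039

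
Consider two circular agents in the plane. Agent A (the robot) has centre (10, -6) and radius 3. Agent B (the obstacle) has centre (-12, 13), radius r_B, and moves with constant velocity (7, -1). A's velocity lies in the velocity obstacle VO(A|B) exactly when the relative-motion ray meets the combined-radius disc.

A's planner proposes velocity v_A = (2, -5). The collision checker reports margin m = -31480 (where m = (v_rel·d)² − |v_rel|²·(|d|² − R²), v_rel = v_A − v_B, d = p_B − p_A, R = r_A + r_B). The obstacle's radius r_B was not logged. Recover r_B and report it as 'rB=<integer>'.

m = -31480
d = (-22, 19);  v_rel = (-5, -4),  |v_rel|² = 41
v_rel×d = (-5)·(19) − (-4)·(-22) = -183
since m = R²·41 − (-183)²:  R² = (33489 + -31480) / 41 = 49
R = √49 = 7  ⇒  r_B = 7 − 3 = 4

rB=4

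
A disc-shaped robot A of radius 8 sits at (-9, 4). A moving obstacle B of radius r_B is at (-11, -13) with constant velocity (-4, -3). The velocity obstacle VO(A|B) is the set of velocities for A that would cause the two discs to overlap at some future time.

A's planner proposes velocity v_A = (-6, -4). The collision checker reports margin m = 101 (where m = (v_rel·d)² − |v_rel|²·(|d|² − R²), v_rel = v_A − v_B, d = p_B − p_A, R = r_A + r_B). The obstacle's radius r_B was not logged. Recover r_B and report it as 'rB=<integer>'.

m = 101
d = (-2, -17);  v_rel = (-2, -1),  |v_rel|² = 5
v_rel×d = (-2)·(-17) − (-1)·(-2) = 32
since m = R²·5 − 32²:  R² = (1024 + 101) / 5 = 225
R = √225 = 15  ⇒  r_B = 15 − 8 = 7

rB=7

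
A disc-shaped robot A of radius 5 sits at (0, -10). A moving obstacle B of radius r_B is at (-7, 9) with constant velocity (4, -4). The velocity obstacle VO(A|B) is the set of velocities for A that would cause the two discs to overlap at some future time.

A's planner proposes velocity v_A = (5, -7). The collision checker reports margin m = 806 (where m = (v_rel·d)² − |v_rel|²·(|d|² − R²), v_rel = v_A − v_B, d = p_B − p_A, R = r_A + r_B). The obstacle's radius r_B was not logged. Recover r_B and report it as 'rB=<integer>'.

m = 806
d = (-7, 19);  v_rel = (1, -3),  |v_rel|² = 10
v_rel×d = (1)·(19) − (-3)·(-7) = -2
since m = R²·10 − (-2)²:  R² = (4 + 806) / 10 = 81
R = √81 = 9  ⇒  r_B = 9 − 5 = 4

rB=4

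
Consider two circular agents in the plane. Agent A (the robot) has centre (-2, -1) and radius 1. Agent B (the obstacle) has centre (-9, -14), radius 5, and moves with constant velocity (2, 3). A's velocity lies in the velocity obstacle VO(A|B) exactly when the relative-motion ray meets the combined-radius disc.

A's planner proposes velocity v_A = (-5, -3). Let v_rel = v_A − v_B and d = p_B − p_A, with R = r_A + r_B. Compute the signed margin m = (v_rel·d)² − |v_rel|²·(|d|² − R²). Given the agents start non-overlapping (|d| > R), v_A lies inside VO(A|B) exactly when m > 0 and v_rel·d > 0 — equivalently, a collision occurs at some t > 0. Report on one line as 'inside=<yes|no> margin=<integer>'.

d = (-7, -13),  |d|² = 218;  R = 1+5 = 6,  c = 218−6² = 182
v_rel = (-7, -6),  |v_rel|² = 85;  v_rel·d = (-7)·(-7) + (-6)·(-13) = 127
85·t² − 254·t + 182 = 0  ⇒  m = 127² − 85·182 = 659
m = 659 > 0,  v_rel·d = 127 > 0  ⇒  inside

inside=yes margin=659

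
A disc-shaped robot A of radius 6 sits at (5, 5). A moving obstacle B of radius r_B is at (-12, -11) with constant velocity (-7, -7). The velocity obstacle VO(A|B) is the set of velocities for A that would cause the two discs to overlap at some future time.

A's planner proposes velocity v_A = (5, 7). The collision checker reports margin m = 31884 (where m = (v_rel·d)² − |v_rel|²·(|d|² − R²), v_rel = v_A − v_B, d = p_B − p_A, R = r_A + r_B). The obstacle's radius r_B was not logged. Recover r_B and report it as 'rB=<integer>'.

m = 31884
d = (-17, -16);  v_rel = (12, 14),  |v_rel|² = 340
v_rel×d = (12)·(-16) − (14)·(-17) = 46
since m = R²·340 − 46²:  R² = (2116 + 31884) / 340 = 100
R = √100 = 10  ⇒  r_B = 10 − 6 = 4

rB=4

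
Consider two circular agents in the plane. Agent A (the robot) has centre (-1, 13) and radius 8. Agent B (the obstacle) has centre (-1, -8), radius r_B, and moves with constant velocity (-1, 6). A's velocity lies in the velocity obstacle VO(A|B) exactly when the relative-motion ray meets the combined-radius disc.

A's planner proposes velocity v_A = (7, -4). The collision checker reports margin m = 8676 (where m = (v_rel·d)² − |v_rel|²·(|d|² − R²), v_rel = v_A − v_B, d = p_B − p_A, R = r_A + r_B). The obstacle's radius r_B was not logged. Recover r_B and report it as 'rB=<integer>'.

m = 8676
d = (0, -21);  v_rel = (8, -10),  |v_rel|² = 164
v_rel×d = (8)·(-21) − (-10)·(0) = -168
since m = R²·164 − (-168)²:  R² = (28224 + 8676) / 164 = 225
R = √225 = 15  ⇒  r_B = 15 − 8 = 7

rB=7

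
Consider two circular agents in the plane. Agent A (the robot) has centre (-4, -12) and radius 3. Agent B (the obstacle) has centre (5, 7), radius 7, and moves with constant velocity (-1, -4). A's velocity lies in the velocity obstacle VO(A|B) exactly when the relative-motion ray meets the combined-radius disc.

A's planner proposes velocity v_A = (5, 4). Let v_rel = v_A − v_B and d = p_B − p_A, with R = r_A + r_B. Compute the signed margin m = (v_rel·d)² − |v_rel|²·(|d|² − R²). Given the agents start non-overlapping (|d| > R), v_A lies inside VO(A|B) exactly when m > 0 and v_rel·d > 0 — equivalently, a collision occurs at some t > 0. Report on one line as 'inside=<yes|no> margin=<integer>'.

d = (9, 19),  |d|² = 442;  R = 3+7 = 10,  c = 442−10² = 342
v_rel = (6, 8),  |v_rel|² = 100;  v_rel·d = (6)·(9) + (8)·(19) = 206
100·t² − 412·t + 342 = 0  ⇒  m = 206² − 100·342 = 8236
m = 8236 > 0,  v_rel·d = 206 > 0  ⇒  inside

inside=yes margin=8236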